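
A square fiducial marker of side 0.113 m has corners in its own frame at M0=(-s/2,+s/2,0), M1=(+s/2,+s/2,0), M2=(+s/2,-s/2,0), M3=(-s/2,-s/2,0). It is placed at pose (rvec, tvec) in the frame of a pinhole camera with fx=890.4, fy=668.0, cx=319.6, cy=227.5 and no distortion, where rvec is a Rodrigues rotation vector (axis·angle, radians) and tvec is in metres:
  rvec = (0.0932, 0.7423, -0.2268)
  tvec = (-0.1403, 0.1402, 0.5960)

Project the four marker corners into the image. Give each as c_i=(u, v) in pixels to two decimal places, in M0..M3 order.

Intrinsics K: fx=890.4, fy=668.0, cx=319.6, cy=227.5
Marker side s = 0.113 m; corners in marker frame (Z=0):
  M0 = (-0.0565, +0.0565, 0)
  M1 = (+0.0565, +0.0565, 0)
  M2 = (+0.0565, -0.0565, 0)
  M3 = (-0.0565, -0.0565, 0)
rvec = (0.0932, 0.7423, -0.2268), |rvec| = θ = 0.78175 rad = 44.791°
Rodrigues: sinθ=0.70452, 1−cosθ=0.29032; R = I + sinθ·[k]× + (1−cosθ)·[k]×²:
    [+0.71381 +0.23726 +0.65893]
    [-0.17153 +0.97144 -0.16397]
    [-0.67901 +0.00402 +0.73412]
t = (-0.1403, 0.1402, 0.5960) m
M0: Pc = R·M0+t = (-0.16722, +0.20478, +0.63459); u = 890.4·(-0.16722)/0.63459 + 319.6 = 84.9653, v = 668.0·(+0.20478)/0.63459 + 227.5 = 443.0585
M1: Pc = R·M1+t = (-0.08656, +0.18539, +0.55786); u = 890.4·(-0.08656)/0.55786 + 319.6 = 181.4349, v = 668.0·(+0.18539)/0.55786 + 227.5 = 449.4967
M2: Pc = R·M2+t = (-0.11338, +0.07562, +0.55741); u = 890.4·(-0.11338)/0.55741 + 319.6 = 138.4957, v = 668.0·(+0.07562)/0.55741 + 227.5 = 318.1259
M3: Pc = R·M3+t = (-0.19404, +0.09501, +0.63414); u = 890.4·(-0.19404)/0.63414 + 319.6 = 47.1526, v = 668.0·(+0.09501)/0.63414 + 227.5 = 327.5785

c0=(84.97, 443.06) c1=(181.43, 449.50) c2=(138.50, 318.13) c3=(47.15, 327.58)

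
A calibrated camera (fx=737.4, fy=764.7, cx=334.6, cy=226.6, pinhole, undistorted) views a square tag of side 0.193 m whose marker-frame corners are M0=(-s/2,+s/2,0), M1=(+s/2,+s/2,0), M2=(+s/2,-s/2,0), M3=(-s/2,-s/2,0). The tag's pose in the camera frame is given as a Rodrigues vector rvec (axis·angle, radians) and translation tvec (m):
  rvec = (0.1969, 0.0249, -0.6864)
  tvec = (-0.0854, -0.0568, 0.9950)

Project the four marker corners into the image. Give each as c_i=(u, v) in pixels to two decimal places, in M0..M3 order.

c0=(262.95, 284.05) c1=(371.54, 192.76) c2=(280.10, 76.61) c3=(169.41, 172.97)

Intrinsics K: fx=737.4, fy=764.7, cx=334.6, cy=226.6
Marker side s = 0.193 m; corners in marker frame (Z=0):
  M0 = (-0.0965, +0.0965, 0)
  M1 = (+0.0965, +0.0965, 0)
  M2 = (+0.0965, -0.0965, 0)
  M3 = (-0.0965, -0.0965, 0)
rvec = (0.1969, 0.0249, -0.6864), |rvec| = θ = 0.71452 rad = 40.939°
Rodrigues: sinθ=0.65525, 1−cosθ=0.24459; R = I + sinθ·[k]× + (1−cosθ)·[k]×²:
    [+0.77398 +0.63182 -0.04191]
    [-0.62712 +0.75571 -0.18876]
    [-0.08758 +0.17238 +0.98113]
t = (-0.0854, -0.0568, 0.9950) m
M0: Pc = R·M0+t = (-0.09912, +0.07664, +1.02009); u = 737.4·(-0.09912)/1.02009 + 334.6 = 262.9488, v = 764.7·(+0.07664)/1.02009 + 226.6 = 284.0546
M1: Pc = R·M1+t = (+0.05026, -0.04439, +1.00318); u = 737.4·(+0.05026)/1.00318 + 334.6 = 371.5439, v = 764.7·(-0.04439)/1.00318 + 226.6 = 192.7617
M2: Pc = R·M2+t = (-0.07168, -0.19024, +0.96991); u = 737.4·(-0.07168)/0.96991 + 334.6 = 280.1029, v = 764.7·(-0.19024)/0.96991 + 226.6 = 76.6087
M3: Pc = R·M3+t = (-0.22106, -0.06921, +0.98682); u = 737.4·(-0.22106)/0.98682 + 334.6 = 169.4129, v = 764.7·(-0.06921)/0.98682 + 226.6 = 172.9691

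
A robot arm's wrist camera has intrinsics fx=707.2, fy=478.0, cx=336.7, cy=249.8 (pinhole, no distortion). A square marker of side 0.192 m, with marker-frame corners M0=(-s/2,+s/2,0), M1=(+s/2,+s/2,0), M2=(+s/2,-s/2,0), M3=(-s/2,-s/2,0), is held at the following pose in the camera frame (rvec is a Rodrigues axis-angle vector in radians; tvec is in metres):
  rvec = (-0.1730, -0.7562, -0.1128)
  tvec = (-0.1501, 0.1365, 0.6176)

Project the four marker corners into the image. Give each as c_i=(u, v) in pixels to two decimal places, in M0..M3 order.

c0=(70.01, 457.14) c1=(268.34, 410.91) c2=(238.53, 276.39) c3=(40.98, 289.10)

Intrinsics K: fx=707.2, fy=478.0, cx=336.7, cy=249.8
Marker side s = 0.192 m; corners in marker frame (Z=0):
  M0 = (-0.0960, +0.0960, 0)
  M1 = (+0.0960, +0.0960, 0)
  M2 = (+0.0960, -0.0960, 0)
  M3 = (-0.0960, -0.0960, 0)
rvec = (-0.1730, -0.7562, -0.1128), |rvec| = θ = 0.78389 rad = 44.914°
Rodrigues: sinθ=0.70604, 1−cosθ=0.29183; R = I + sinθ·[k]× + (1−cosθ)·[k]×²:
    [+0.72238 +0.16373 -0.67183]
    [-0.03947 +0.97974 +0.19633]
    [+0.69037 -0.11531 +0.71421]
t = (-0.1501, 0.1365, 0.6176) m
M0: Pc = R·M0+t = (-0.20373, +0.23434, +0.54026); u = 707.2·(-0.20373)/0.54026 + 336.7 = 70.0140, v = 478.0·(+0.23434)/0.54026 + 249.8 = 457.1401
M1: Pc = R·M1+t = (-0.06503, +0.22677, +0.67281); u = 707.2·(-0.06503)/0.67281 + 336.7 = 268.3419, v = 478.0·(+0.22677)/0.67281 + 249.8 = 410.9080
M2: Pc = R·M2+t = (-0.09647, +0.03866, +0.69494); u = 707.2·(-0.09647)/0.69494 + 336.7 = 238.5297, v = 478.0·(+0.03866)/0.69494 + 249.8 = 276.3883
M3: Pc = R·M3+t = (-0.23517, +0.04623, +0.56239); u = 707.2·(-0.23517)/0.56239 + 336.7 = 40.9827, v = 478.0·(+0.04623)/0.56239 + 249.8 = 289.0956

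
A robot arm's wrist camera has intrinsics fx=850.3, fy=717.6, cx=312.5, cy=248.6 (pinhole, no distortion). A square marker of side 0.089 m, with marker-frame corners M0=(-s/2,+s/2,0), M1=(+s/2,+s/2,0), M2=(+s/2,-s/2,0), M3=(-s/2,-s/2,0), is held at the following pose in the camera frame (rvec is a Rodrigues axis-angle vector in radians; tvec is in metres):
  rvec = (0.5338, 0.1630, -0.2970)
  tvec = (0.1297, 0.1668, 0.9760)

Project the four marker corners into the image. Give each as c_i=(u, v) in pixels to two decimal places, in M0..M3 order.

c0=(398.51, 400.87) c1=(472.71, 388.77) c2=(454.27, 339.64) c3=(377.21, 353.31)

Intrinsics K: fx=850.3, fy=717.6, cx=312.5, cy=248.6
Marker side s = 0.089 m; corners in marker frame (Z=0):
  M0 = (-0.0445, +0.0445, 0)
  M1 = (+0.0445, +0.0445, 0)
  M2 = (+0.0445, -0.0445, 0)
  M3 = (-0.0445, -0.0445, 0)
rvec = (0.5338, 0.1630, -0.2970), |rvec| = θ = 0.63223 rad = 36.224°
Rodrigues: sinθ=0.59095, 1−cosθ=0.19329; R = I + sinθ·[k]× + (1−cosθ)·[k]×²:
    [+0.94450 +0.31968 +0.07569]
    [-0.23553 +0.81956 -0.52235]
    [-0.22902 +0.47553 +0.84936]
t = (0.1297, 0.1668, 0.9760) m
M0: Pc = R·M0+t = (+0.10190, +0.21375, +1.00735); u = 850.3·(+0.10190)/1.00735 + 312.5 = 398.5095, v = 717.6·(+0.21375)/1.00735 + 248.6 = 400.8684
M1: Pc = R·M1+t = (+0.18596, +0.19279, +0.98697); u = 850.3·(+0.18596)/0.98697 + 312.5 = 472.7058, v = 717.6·(+0.19279)/0.98697 + 248.6 = 388.7720
M2: Pc = R·M2+t = (+0.15750, +0.11985, +0.94465); u = 850.3·(+0.15750)/0.94465 + 312.5 = 454.2735, v = 717.6·(+0.11985)/0.94465 + 248.6 = 339.6428
M3: Pc = R·M3+t = (+0.07344, +0.14081, +0.96503); u = 850.3·(+0.07344)/0.96503 + 312.5 = 377.2125, v = 717.6·(+0.14081)/0.96503 + 248.6 = 353.3075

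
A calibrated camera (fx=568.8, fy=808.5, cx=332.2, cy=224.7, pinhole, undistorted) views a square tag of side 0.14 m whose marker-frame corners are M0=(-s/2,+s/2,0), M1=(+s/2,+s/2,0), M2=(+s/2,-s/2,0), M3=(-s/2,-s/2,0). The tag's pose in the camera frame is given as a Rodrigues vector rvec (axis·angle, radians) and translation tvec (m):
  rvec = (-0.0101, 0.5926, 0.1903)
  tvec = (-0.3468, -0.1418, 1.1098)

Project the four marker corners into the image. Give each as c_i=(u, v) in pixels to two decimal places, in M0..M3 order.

Intrinsics K: fx=568.8, fy=808.5, cx=332.2, cy=224.7
Marker side s = 0.14 m; corners in marker frame (Z=0):
  M0 = (-0.0700, +0.0700, 0)
  M1 = (+0.0700, +0.0700, 0)
  M2 = (+0.0700, -0.0700, 0)
  M3 = (-0.0700, -0.0700, 0)
rvec = (-0.0101, 0.5926, 0.1903), |rvec| = θ = 0.62249 rad = 35.666°
Rodrigues: sinθ=0.58306, 1−cosθ=0.18757; R = I + sinθ·[k]× + (1−cosθ)·[k]×²:
    [+0.81248 -0.18114 +0.55413]
    [+0.17535 +0.98242 +0.06405]
    [-0.55599 +0.04513 +0.82996]
t = (-0.3468, -0.1418, 1.1098) m
M0: Pc = R·M0+t = (-0.41635, -0.08530, +1.15188); u = 568.8·(-0.41635)/1.15188 + 332.2 = 126.6037, v = 808.5·(-0.08530)/1.15188 + 224.7 = 164.8247
M1: Pc = R·M1+t = (-0.30261, -0.06076, +1.07404); u = 568.8·(-0.30261)/1.07404 + 332.2 = 171.9428, v = 808.5·(-0.06076)/1.07404 + 224.7 = 178.9649
M2: Pc = R·M2+t = (-0.27725, -0.19830, +1.06772); u = 568.8·(-0.27725)/1.06772 + 332.2 = 184.5044, v = 808.5·(-0.19830)/1.06772 + 224.7 = 74.5470
M3: Pc = R·M3+t = (-0.39099, -0.22284, +1.14556); u = 568.8·(-0.39099)/1.14556 + 332.2 = 138.0617, v = 808.5·(-0.22284)/1.14556 + 224.7 = 67.4239

c0=(126.60, 164.82) c1=(171.94, 178.96) c2=(184.50, 74.55) c3=(138.06, 67.42)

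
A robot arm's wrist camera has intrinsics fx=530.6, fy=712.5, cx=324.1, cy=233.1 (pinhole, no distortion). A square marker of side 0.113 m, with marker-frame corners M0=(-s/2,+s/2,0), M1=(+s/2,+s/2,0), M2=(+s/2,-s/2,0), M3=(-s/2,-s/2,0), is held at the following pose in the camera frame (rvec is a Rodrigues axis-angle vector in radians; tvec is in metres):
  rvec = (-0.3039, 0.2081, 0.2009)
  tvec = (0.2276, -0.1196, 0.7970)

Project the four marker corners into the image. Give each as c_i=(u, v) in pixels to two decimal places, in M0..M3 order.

Intrinsics K: fx=530.6, fy=712.5, cx=324.1, cy=233.1
Marker side s = 0.113 m; corners in marker frame (Z=0):
  M0 = (-0.0565, +0.0565, 0)
  M1 = (+0.0565, +0.0565, 0)
  M2 = (+0.0565, -0.0565, 0)
  M3 = (-0.0565, -0.0565, 0)
rvec = (-0.3039, 0.2081, 0.2009), |rvec| = θ = 0.41955 rad = 24.038°
Rodrigues: sinθ=0.40735, 1−cosθ=0.08673; R = I + sinθ·[k]× + (1−cosθ)·[k]×²:
    [+0.95878 -0.22622 +0.17197]
    [+0.16390 +0.93461 +0.31566]
    [-0.23213 -0.27446 +0.93316]
t = (0.2276, -0.1196, 0.7970) m
M0: Pc = R·M0+t = (+0.16065, -0.07605, +0.79461); u = 530.6·(+0.16065)/0.79461 + 324.1 = 431.3727, v = 712.5·(-0.07605)/0.79461 + 233.1 = 164.9041
M1: Pc = R·M1+t = (+0.26899, -0.05753, +0.76838); u = 530.6·(+0.26899)/0.76838 + 324.1 = 509.8497, v = 712.5·(-0.05753)/0.76838 + 233.1 = 179.7497
M2: Pc = R·M2+t = (+0.29455, -0.16315, +0.79939); u = 530.6·(+0.29455)/0.79939 + 324.1 = 519.6104, v = 712.5·(-0.16315)/0.79939 + 233.1 = 87.6883
M3: Pc = R·M3+t = (+0.18621, -0.18167, +0.82562); u = 530.6·(+0.18621)/0.82562 + 324.1 = 443.7712, v = 712.5·(-0.18167)/0.82562 + 233.1 = 76.3252

c0=(431.37, 164.90) c1=(509.85, 179.75) c2=(519.61, 87.69) c3=(443.77, 76.33)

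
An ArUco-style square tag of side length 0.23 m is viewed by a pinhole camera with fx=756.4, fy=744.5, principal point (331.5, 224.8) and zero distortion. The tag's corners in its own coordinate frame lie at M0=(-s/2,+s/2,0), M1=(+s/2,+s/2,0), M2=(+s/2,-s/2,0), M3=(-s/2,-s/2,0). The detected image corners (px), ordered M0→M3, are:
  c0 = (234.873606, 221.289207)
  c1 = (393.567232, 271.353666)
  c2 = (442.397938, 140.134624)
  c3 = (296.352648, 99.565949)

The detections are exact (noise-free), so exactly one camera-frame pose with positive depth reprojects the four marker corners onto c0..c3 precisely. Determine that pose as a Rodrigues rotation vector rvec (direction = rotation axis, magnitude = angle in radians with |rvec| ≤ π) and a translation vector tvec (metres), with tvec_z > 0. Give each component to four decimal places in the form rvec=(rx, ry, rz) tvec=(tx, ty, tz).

rvec=(-0.5063, 0.1107, 0.3424) tvec=(0.0144, -0.0654, 1.0753)

Intrinsics K: fx=756.4, fy=744.5, cx=331.5, cy=224.8
Marker side s = 0.23 m; corners in marker frame (Z=0):
  M0 = (-0.1150, +0.1150, 0)
  M1 = (+0.1150, +0.1150, 0)
  M2 = (+0.1150, -0.1150, 0)
  M3 = (-0.1150, -0.1150, 0)
Detected image corners:
  c0 = (234.873606, 221.289207) px
  c1 = (393.567232, 271.353666) px
  c2 = (442.397938, 140.134624) px
  c3 = (296.352648, 99.565949) px
Planar DLT: solve 8×8 A·h = b for H (H[2,2]=1):
  H  [+601.49403 -385.30518 +341.61402]
  H  [+164.07484 +471.81729 +179.54724]
  H  [-0.17449 -0.42408 +1.00000]
B = K⁻¹H; ‖b₁‖=0.929967, ‖b₂‖=0.929967; λ = 2/(‖b₁‖+‖b₂‖) = 1.075307, sign → tz>0 ⇒ λ=+1.075307
r₁ = λ·B[:,0] = (+0.93732,+0.29363,-0.18763); r₂ = λ·B[:,1] = (-0.34790,+0.81915,-0.45602)
r₃ = r₁×r₂ = (+0.01980,+0.49271,+0.86997); SVD([r₁ r₂ r₃]) → R = UVᵀ:
  R  [+0.93732 -0.34790 +0.01980]
  R  [+0.29363 +0.81915 +0.49271]
  R  [-0.18763 -0.45602 +0.86997]
t = (+0.01438, -0.06536, +1.07531) m
tr R = 2.626445; θ = arccos((tr R − 1)/2) = 0.621128 rad = 35.588°
axis k = ((R−Rᵀ)₃₂, (R−Rᵀ)₁₃, (R−Rᵀ)₂₁) / (2 sinθ) = (-0.815124, +0.178219, +0.551191)
rvec = θ·k = (-0.506296, +0.110697, +0.342360)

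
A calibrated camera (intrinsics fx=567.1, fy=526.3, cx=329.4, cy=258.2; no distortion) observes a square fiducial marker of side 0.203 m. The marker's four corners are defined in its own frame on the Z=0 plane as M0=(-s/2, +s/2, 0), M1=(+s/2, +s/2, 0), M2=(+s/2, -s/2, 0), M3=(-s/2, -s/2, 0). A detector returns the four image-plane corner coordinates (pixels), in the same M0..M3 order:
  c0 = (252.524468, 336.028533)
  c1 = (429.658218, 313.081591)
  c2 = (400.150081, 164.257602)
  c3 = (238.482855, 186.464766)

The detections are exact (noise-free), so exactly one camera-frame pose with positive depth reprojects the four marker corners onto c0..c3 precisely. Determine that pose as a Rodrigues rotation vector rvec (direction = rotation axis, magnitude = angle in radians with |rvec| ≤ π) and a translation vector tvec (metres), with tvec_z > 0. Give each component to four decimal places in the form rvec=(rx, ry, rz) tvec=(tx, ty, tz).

Intrinsics K: fx=567.1, fy=526.3, cx=329.4, cy=258.2
Marker side s = 0.203 m; corners in marker frame (Z=0):
  M0 = (-0.1015, +0.1015, 0)
  M1 = (+0.1015, +0.1015, 0)
  M2 = (+0.1015, -0.1015, 0)
  M3 = (-0.1015, -0.1015, 0)
Detected image corners:
  c0 = (252.524468, 336.028533) px
  c1 = (429.658218, 313.081591) px
  c2 = (400.150081, 164.257602) px
  c3 = (238.482855, 186.464766) px
Planar DLT: solve 8×8 A·h = b for H (H[2,2]=1):
  H  [+818.63389 -39.59629 +329.34499]
  H  [-121.83363 +623.90688 +246.64342]
  H  [-0.04280 -0.44426 +1.00000]
B = K⁻¹H; ‖b₁‖=1.484033, ‖b₂‖=1.484033; λ = 2/(‖b₁‖+‖b₂‖) = 0.673839, sign → tz>0 ⇒ λ=+0.673839
r₁ = λ·B[:,0] = (+0.98947,-0.14184,-0.02884); r₂ = λ·B[:,1] = (+0.12683,+0.94567,-0.29936)
r₃ = r₁×r₂ = (+0.06974,+0.29255,+0.95370); SVD([r₁ r₂ r₃]) → R = UVᵀ:
  R  [+0.98947 +0.12683 +0.06974]
  R  [-0.14184 +0.94567 +0.29255]
  R  [-0.02884 -0.29936 +0.95370]
t = (-0.00007, -0.01480, +0.67384) m
tr R = 2.888847; θ = arccos((tr R − 1)/2) = 0.334960 rad = 19.192°
axis k = ((R−Rᵀ)₃₂, (R−Rᵀ)₁₃, (R−Rᵀ)₂₁) / (2 sinθ) = (-0.900292, +0.149936, -0.408649)
rvec = θ·k = (-0.301562, +0.050223, -0.136881)

rvec=(-0.3016, 0.0502, -0.1369) tvec=(-0.0001, -0.0148, 0.6738)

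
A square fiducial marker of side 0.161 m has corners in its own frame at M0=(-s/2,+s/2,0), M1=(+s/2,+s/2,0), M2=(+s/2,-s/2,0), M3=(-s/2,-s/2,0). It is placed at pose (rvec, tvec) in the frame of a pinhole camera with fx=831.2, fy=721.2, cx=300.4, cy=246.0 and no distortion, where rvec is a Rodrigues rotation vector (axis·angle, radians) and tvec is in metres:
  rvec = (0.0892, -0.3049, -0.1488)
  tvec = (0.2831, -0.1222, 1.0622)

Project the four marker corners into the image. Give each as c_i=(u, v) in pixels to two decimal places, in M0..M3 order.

c0=(473.25, 225.29) c1=(581.12, 209.29) c2=(569.29, 102.47) c3=(459.03, 113.86)

Intrinsics K: fx=831.2, fy=721.2, cx=300.4, cy=246.0
Marker side s = 0.161 m; corners in marker frame (Z=0):
  M0 = (-0.0805, +0.0805, 0)
  M1 = (+0.0805, +0.0805, 0)
  M2 = (+0.0805, -0.0805, 0)
  M3 = (-0.0805, -0.0805, 0)
rvec = (0.0892, -0.3049, -0.1488), |rvec| = θ = 0.35080 rad = 20.099°
Rodrigues: sinθ=0.34365, 1−cosθ=0.06090; R = I + sinθ·[k]× + (1−cosθ)·[k]×²:
    [+0.94304 +0.13231 -0.30525]
    [-0.15923 +0.98510 -0.06493]
    [+0.29212 +0.10983 +0.95006]
t = (0.2831, -0.1222, 1.0622) m
M0: Pc = R·M0+t = (+0.21784, -0.03008, +1.04753); u = 831.2·(+0.21784)/1.04753 + 300.4 = 473.2507, v = 721.2·(-0.03008)/1.04753 + 246.0 = 225.2896
M1: Pc = R·M1+t = (+0.36967, -0.05572, +1.09456); u = 831.2·(+0.36967)/1.09456 + 300.4 = 581.1214, v = 721.2·(-0.05572)/1.09456 + 246.0 = 209.2884
M2: Pc = R·M2+t = (+0.34836, -0.21432, +1.07687); u = 831.2·(+0.34836)/1.07687 + 300.4 = 569.2893, v = 721.2·(-0.21432)/1.07687 + 246.0 = 102.4673
M3: Pc = R·M3+t = (+0.19653, -0.18868, +1.02984); u = 831.2·(+0.19653)/1.02984 + 300.4 = 459.0260, v = 721.2·(-0.18868)/1.02984 + 246.0 = 113.8650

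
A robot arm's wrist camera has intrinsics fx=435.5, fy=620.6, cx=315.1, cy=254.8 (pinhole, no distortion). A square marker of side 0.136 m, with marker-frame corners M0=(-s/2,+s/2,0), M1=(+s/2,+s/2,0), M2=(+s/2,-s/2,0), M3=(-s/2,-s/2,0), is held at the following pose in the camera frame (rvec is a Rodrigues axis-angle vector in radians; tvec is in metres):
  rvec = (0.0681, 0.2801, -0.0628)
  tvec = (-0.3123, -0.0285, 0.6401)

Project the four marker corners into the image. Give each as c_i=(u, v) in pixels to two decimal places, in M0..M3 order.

Intrinsics K: fx=435.5, fy=620.6, cx=315.1, cy=254.8
Marker side s = 0.136 m; corners in marker frame (Z=0):
  M0 = (-0.0680, +0.0680, 0)
  M1 = (+0.0680, +0.0680, 0)
  M2 = (+0.0680, -0.0680, 0)
  M3 = (-0.0680, -0.0680, 0)
rvec = (0.0681, 0.2801, -0.0628), |rvec| = θ = 0.29502 rad = 16.903°
Rodrigues: sinθ=0.29076, 1−cosθ=0.04320; R = I + sinθ·[k]× + (1−cosθ)·[k]×²:
    [+0.95910 +0.07136 +0.27393]
    [-0.05242 +0.99574 -0.07585]
    [-0.27818 +0.05838 +0.95875]
t = (-0.3123, -0.0285, 0.6401) m
M0: Pc = R·M0+t = (-0.37267, +0.04278, +0.66299); u = 435.5·(-0.37267)/0.66299 + 315.1 = 70.3044, v = 620.6·(+0.04278)/0.66299 + 254.8 = 294.8405
M1: Pc = R·M1+t = (-0.24223, +0.03565, +0.62515); u = 435.5·(-0.24223)/0.62515 + 315.1 = 146.3566, v = 620.6·(+0.03565)/0.62515 + 254.8 = 290.1858
M2: Pc = R·M2+t = (-0.25193, -0.09978, +0.61721); u = 435.5·(-0.25193)/0.61721 + 315.1 = 137.3379, v = 620.6·(-0.09978)/0.61721 + 254.8 = 154.4774
M3: Pc = R·M3+t = (-0.38237, -0.09265, +0.65505); u = 435.5·(-0.38237)/0.65505 + 315.1 = 60.8847, v = 620.6·(-0.09265)/0.65505 + 254.8 = 167.0263

c0=(70.30, 294.84) c1=(146.36, 290.19) c2=(137.34, 154.48) c3=(60.88, 167.03)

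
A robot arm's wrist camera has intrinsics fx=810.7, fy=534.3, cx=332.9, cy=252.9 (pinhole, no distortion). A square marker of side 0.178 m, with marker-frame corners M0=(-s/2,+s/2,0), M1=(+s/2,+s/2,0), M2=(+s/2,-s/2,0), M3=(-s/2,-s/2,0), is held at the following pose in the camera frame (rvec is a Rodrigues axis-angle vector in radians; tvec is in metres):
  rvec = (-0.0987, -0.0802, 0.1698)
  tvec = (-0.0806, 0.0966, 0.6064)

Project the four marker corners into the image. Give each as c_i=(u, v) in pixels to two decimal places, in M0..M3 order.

Intrinsics K: fx=810.7, fy=534.3, cx=332.9, cy=252.9
Marker side s = 0.178 m; corners in marker frame (Z=0):
  M0 = (-0.0890, +0.0890, 0)
  M1 = (+0.0890, +0.0890, 0)
  M2 = (+0.0890, -0.0890, 0)
  M3 = (-0.0890, -0.0890, 0)
rvec = (-0.0987, -0.0802, 0.1698), |rvec| = θ = 0.21215 rad = 12.155°
Rodrigues: sinθ=0.21056, 1−cosθ=0.02242; R = I + sinθ·[k]× + (1−cosθ)·[k]×²:
    [+0.98243 -0.16459 -0.08795]
    [+0.17247 +0.98079 +0.09118]
    [+0.07125 -0.10474 +0.99194]
t = (-0.0806, 0.0966, 0.6064) m
M0: Pc = R·M0+t = (-0.18268, +0.16854, +0.59074); u = 810.7·(-0.18268)/0.59074 + 332.9 = 82.1916, v = 534.3·(+0.16854)/0.59074 + 252.9 = 405.3383
M1: Pc = R·M1+t = (-0.00781, +0.19924, +0.60342); u = 810.7·(-0.00781)/0.60342 + 332.9 = 322.4051, v = 534.3·(+0.19924)/0.60342 + 252.9 = 429.3178
M2: Pc = R·M2+t = (+0.02148, +0.02466, +0.62206); u = 810.7·(+0.02148)/0.62206 + 332.9 = 360.8999, v = 534.3·(+0.02466)/0.62206 + 252.9 = 274.0810
M3: Pc = R·M3+t = (-0.15339, -0.00604, +0.60938); u = 810.7·(-0.15339)/0.60938 + 332.9 = 128.8371, v = 534.3·(-0.00604)/0.60938 + 252.9 = 247.6042

c0=(82.19, 405.34) c1=(322.41, 429.32) c2=(360.90, 274.08) c3=(128.84, 247.60)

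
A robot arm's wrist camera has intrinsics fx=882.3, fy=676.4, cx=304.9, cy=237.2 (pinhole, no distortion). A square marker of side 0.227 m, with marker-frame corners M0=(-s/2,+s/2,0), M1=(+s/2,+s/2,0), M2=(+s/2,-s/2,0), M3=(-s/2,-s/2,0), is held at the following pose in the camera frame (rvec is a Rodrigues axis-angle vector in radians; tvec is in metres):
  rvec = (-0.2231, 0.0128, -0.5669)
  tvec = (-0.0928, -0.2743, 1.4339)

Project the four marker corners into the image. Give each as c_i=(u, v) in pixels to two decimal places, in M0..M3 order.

Intrinsics K: fx=882.3, fy=676.4, cx=304.9, cy=237.2
Marker side s = 0.227 m; corners in marker frame (Z=0):
  M0 = (-0.1135, +0.1135, 0)
  M1 = (+0.1135, +0.1135, 0)
  M2 = (+0.1135, -0.1135, 0)
  M3 = (-0.1135, -0.1135, 0)
rvec = (-0.2231, 0.0128, -0.5669), |rvec| = θ = 0.60935 rad = 34.913°
Rodrigues: sinθ=0.57234, 1−cosθ=0.17998; R = I + sinθ·[k]× + (1−cosθ)·[k]×²:
    [+0.84414 +0.53108 +0.07333]
    [-0.53385 +0.82010 +0.20603]
    [+0.04928 -0.21306 +0.97579]
t = (-0.0928, -0.2743, 1.4339) m
M0: Pc = R·M0+t = (-0.12833, -0.12063, +1.40412); u = 882.3·(-0.12833)/1.40412 + 304.9 = 224.2603, v = 676.4·(-0.12063)/1.40412 + 237.2 = 179.0909
M1: Pc = R·M1+t = (+0.06329, -0.24181, +1.41531); u = 882.3·(+0.06329)/1.41531 + 304.9 = 344.3534, v = 676.4·(-0.24181)/1.41531 + 237.2 = 121.6348
M2: Pc = R·M2+t = (-0.05727, -0.42797, +1.46368); u = 882.3·(-0.05727)/1.46368 + 304.9 = 270.3796, v = 676.4·(-0.42797)/1.46368 + 237.2 = 39.4236
M3: Pc = R·M3+t = (-0.24889, -0.30679, +1.45249); u = 882.3·(-0.24889)/1.45249 + 304.9 = 153.7157, v = 676.4·(-0.30679)/1.45249 + 237.2 = 94.3333

c0=(224.26, 179.09) c1=(344.35, 121.63) c2=(270.38, 39.42) c3=(153.72, 94.33)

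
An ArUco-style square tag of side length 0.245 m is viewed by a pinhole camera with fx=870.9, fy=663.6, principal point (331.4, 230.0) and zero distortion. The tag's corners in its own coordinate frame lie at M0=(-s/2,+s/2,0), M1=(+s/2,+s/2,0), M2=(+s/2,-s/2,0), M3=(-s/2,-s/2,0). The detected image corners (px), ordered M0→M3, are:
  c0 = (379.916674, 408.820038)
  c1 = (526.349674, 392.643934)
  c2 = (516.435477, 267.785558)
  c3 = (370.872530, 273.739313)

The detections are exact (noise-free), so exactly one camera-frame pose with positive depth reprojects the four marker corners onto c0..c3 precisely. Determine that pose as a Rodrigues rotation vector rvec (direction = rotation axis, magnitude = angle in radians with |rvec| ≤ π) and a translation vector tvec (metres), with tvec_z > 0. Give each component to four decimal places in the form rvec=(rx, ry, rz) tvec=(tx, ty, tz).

Intrinsics K: fx=870.9, fy=663.6, cx=331.4, cy=230.0
Marker side s = 0.245 m; corners in marker frame (Z=0):
  M0 = (-0.1225, +0.1225, 0)
  M1 = (+0.1225, +0.1225, 0)
  M2 = (+0.1225, -0.1225, 0)
  M3 = (-0.1225, -0.1225, 0)
Detected image corners:
  c0 = (379.916674, 408.820038) px
  c1 = (526.349674, 392.643934) px
  c2 = (516.435477, 267.785558) px
  c3 = (370.872530, 273.739313) px
Planar DLT: solve 8×8 A·h = b for H (H[2,2]=1):
  H  [+738.13252 +18.61815 +451.20407]
  H  [+61.45214 +514.59593 +335.17465]
  H  [+0.31720 -0.04492 +1.00000]
B = K⁻¹H; ‖b₁‖=0.793237, ‖b₂‖=0.793237; λ = 2/(‖b₁‖+‖b₂‖) = 1.260657, sign → tz>0 ⇒ λ=+1.260657
r₁ = λ·B[:,0] = (+0.91630,-0.02186,+0.39989); r₂ = λ·B[:,1] = (+0.04850,+0.99722,-0.05663)
r₃ = r₁×r₂ = (-0.39753,+0.07128,+0.91481); SVD([r₁ r₂ r₃]) → R = UVᵀ:
  R  [+0.91630 +0.04850 -0.39753]
  R  [-0.02186 +0.99722 +0.07128]
  R  [+0.39989 -0.05663 +0.91481]
t = (+0.17342, +0.19980, +1.26066) m
tr R = 2.828336; θ = arccos((tr R − 1)/2) = 0.417346 rad = 23.912°
axis k = ((R−Rᵀ)₃₂, (R−Rᵀ)₁₃, (R−Rᵀ)₂₁) / (2 sinθ) = (-0.157781, -0.983653, -0.086785)
rvec = θ·k = (-0.065850, -0.410524, -0.036220)

rvec=(-0.0658, -0.4105, -0.0362) tvec=(0.1734, 0.1998, 1.2607)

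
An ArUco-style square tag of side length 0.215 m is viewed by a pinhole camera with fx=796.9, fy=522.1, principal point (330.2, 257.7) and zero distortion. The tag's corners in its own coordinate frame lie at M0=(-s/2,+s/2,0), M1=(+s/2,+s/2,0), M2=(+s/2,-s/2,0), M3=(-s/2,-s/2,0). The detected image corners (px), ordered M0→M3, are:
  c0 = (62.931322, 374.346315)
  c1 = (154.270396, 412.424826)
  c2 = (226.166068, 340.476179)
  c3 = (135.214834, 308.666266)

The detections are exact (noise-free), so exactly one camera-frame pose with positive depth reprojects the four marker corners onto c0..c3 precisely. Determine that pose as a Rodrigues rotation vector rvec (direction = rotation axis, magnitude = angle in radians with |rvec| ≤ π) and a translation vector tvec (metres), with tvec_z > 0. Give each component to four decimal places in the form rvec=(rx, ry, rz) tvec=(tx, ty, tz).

Intrinsics K: fx=796.9, fy=522.1, cx=330.2, cy=257.7
Marker side s = 0.215 m; corners in marker frame (Z=0):
  M0 = (-0.1075, +0.1075, 0)
  M1 = (+0.1075, +0.1075, 0)
  M2 = (+0.1075, -0.1075, 0)
  M3 = (-0.1075, -0.1075, 0)
Detected image corners:
  c0 = (62.931322, 374.346315) px
  c1 = (154.270396, 412.424826) px
  c2 = (226.166068, 340.476179) px
  c3 = (135.214834, 308.666266) px
Planar DLT: solve 8×8 A·h = b for H (H[2,2]=1):
  H  [+381.21931 -371.95438 +144.18100]
  H  [+56.19453 +228.70829 +357.48754]
  H  [-0.29511 -0.25321 +1.00000]
B = K⁻¹H; ‖b₁‖=0.715573, ‖b₂‖=0.715573; λ = 2/(‖b₁‖+‖b₂‖) = 1.397482, sign → tz>0 ⇒ λ=+1.397482
r₁ = λ·B[:,0] = (+0.83941,+0.35398,-0.41242); r₂ = λ·B[:,1] = (-0.50566,+0.78683,-0.35385)
r₃ = r₁×r₂ = (+0.19925,+0.50557,+0.83946); SVD([r₁ r₂ r₃]) → R = UVᵀ:
  R  [+0.83941 -0.50566 +0.19925]
  R  [+0.35398 +0.78683 +0.50557]
  R  [-0.41242 -0.35385 +0.83946]
t = (-0.32621, +0.26710, +1.39748) m
tr R = 2.465705; θ = arccos((tr R − 1)/2) = 0.748291 rad = 42.874°
axis k = ((R−Rᵀ)₃₂, (R−Rᵀ)₁₃, (R−Rᵀ)₂₁) / (2 sinθ) = (-0.631568, +0.449497, +0.631723)
rvec = θ·k = (-0.472597, +0.336355, +0.472712)

rvec=(-0.4726, 0.3364, 0.4727) tvec=(-0.3262, 0.2671, 1.3975)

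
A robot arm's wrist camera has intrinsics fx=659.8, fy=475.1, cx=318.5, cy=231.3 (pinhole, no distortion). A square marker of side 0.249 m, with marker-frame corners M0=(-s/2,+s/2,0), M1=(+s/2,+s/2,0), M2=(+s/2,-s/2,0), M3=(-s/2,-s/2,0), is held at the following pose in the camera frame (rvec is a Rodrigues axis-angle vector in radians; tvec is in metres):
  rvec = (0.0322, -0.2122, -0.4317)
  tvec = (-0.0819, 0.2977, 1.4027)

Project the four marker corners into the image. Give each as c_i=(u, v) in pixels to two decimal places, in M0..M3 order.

c0=(251.45, 389.78) c1=(355.12, 349.90) c2=(307.89, 275.71) c3=(201.10, 313.48)

Intrinsics K: fx=659.8, fy=475.1, cx=318.5, cy=231.3
Marker side s = 0.249 m; corners in marker frame (Z=0):
  M0 = (-0.1245, +0.1245, 0)
  M1 = (+0.1245, +0.1245, 0)
  M2 = (+0.1245, -0.1245, 0)
  M3 = (-0.1245, -0.1245, 0)
rvec = (0.0322, -0.2122, -0.4317), |rvec| = θ = 0.48211 rad = 27.623°
Rodrigues: sinθ=0.46365, 1−cosθ=0.11398; R = I + sinθ·[k]× + (1−cosθ)·[k]×²:
    [+0.88653 +0.41182 -0.21089]
    [-0.41852 +0.90810 +0.01396]
    [+0.19726 +0.07589 +0.97741]
t = (-0.0819, 0.2977, 1.4027) m
M0: Pc = R·M0+t = (-0.14100, +0.46286, +1.38759); u = 659.8·(-0.14100)/1.38759 + 318.5 = 251.4539, v = 475.1·(+0.46286)/1.38759 + 231.3 = 389.7812
M1: Pc = R·M1+t = (+0.07974, +0.35865, +1.43671); u = 659.8·(+0.07974)/1.43671 + 318.5 = 355.1220, v = 475.1·(+0.35865)/1.43671 + 231.3 = 349.9017
M2: Pc = R·M2+t = (-0.02280, +0.13254, +1.41781); u = 659.8·(-0.02280)/1.41781 + 318.5 = 307.8902, v = 475.1·(+0.13254)/1.41781 + 231.3 = 275.7120
M3: Pc = R·M3+t = (-0.24354, +0.23675, +1.36869); u = 659.8·(-0.24354)/1.36869 + 318.5 = 201.0958, v = 475.1·(+0.23675)/1.36869 + 231.3 = 313.4796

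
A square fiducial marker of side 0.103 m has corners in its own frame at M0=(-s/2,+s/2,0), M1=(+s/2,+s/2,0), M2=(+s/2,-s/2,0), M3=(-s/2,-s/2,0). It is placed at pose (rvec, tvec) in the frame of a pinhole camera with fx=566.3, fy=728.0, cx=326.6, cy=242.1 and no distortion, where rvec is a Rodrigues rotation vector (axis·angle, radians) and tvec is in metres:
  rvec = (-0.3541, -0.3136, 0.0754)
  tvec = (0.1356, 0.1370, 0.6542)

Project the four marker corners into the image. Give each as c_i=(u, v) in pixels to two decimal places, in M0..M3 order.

Intrinsics K: fx=566.3, fy=728.0, cx=326.6, cy=242.1
Marker side s = 0.103 m; corners in marker frame (Z=0):
  M0 = (-0.0515, +0.0515, 0)
  M1 = (+0.0515, +0.0515, 0)
  M2 = (+0.0515, -0.0515, 0)
  M3 = (-0.0515, -0.0515, 0)
rvec = (-0.3541, -0.3136, 0.0754), |rvec| = θ = 0.47897 rad = 27.443°
Rodrigues: sinθ=0.46087, 1−cosθ=0.11253; R = I + sinθ·[k]× + (1−cosθ)·[k]×²:
    [+0.94897 -0.01808 -0.31484]
    [+0.12702 +0.93571 +0.32912]
    [+0.28865 -0.35231 +0.89026]
t = (0.1356, 0.1370, 0.6542) m
M0: Pc = R·M0+t = (+0.08580, +0.17865, +0.62119); u = 566.3·(+0.08580)/0.62119 + 326.6 = 404.8155, v = 728.0·(+0.17865)/0.62119 + 242.1 = 451.4647
M1: Pc = R·M1+t = (+0.18354, +0.19173, +0.65092); u = 566.3·(+0.18354)/0.65092 + 326.6 = 486.2802, v = 728.0·(+0.19173)/0.65092 + 242.1 = 456.5341
M2: Pc = R·M2+t = (+0.18540, +0.09535, +0.68721); u = 566.3·(+0.18540)/0.68721 + 326.6 = 479.3828, v = 728.0·(+0.09535)/0.68721 + 242.1 = 343.1124
M3: Pc = R·M3+t = (+0.08766, +0.08227, +0.65748); u = 566.3·(+0.08766)/0.65748 + 326.6 = 402.1026, v = 728.0·(+0.08227)/0.65748 + 242.1 = 333.1938

c0=(404.82, 451.46) c1=(486.28, 456.53) c2=(479.38, 343.11) c3=(402.10, 333.19)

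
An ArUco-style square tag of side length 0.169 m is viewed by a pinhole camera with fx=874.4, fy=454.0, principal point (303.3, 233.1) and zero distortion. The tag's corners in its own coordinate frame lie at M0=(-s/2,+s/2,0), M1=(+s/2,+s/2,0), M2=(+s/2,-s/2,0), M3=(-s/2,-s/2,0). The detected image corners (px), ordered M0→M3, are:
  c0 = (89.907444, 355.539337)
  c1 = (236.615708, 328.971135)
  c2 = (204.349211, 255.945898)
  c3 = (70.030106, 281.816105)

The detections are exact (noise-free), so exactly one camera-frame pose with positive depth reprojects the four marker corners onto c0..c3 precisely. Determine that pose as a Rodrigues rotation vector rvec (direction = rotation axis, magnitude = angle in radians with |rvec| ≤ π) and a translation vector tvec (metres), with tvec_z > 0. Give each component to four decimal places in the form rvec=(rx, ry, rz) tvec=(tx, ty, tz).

Intrinsics K: fx=874.4, fy=454.0, cx=303.3, cy=233.1
Marker side s = 0.169 m; corners in marker frame (Z=0):
  M0 = (-0.0845, +0.0845, 0)
  M1 = (+0.0845, +0.0845, 0)
  M2 = (+0.0845, -0.0845, 0)
  M3 = (-0.0845, -0.0845, 0)
Detected image corners:
  c0 = (89.907444, 355.539337) px
  c1 = (236.615708, 328.971135) px
  c2 = (204.349211, 255.945898) px
  c3 = (70.030106, 281.816105) px
Planar DLT: solve 8×8 A·h = b for H (H[2,2]=1):
  H  [+811.56146 +78.92010 +148.95131]
  H  [-192.35001 +281.68750 +304.15616]
  H  [-0.12205 -0.49907 +1.00000]
B = K⁻¹H; ‖b₁‖=1.042611, ‖b₂‖=1.042611; λ = 2/(‖b₁‖+‖b₂‖) = 0.959130, sign → tz>0 ⇒ λ=+0.959130
r₁ = λ·B[:,0] = (+0.93081,-0.34626,-0.11706); r₂ = λ·B[:,1] = (+0.25260,+0.84087,-0.47868)
r₃ = r₁×r₂ = (+0.26418,+0.41599,+0.87015); SVD([r₁ r₂ r₃]) → R = UVᵀ:
  R  [+0.93081 +0.25260 +0.26418]
  R  [-0.34626 +0.84087 +0.41599]
  R  [-0.11706 -0.47868 +0.87015]
t = (-0.16931, +0.15011, +0.95913) m
tr R = 2.641828; θ = arccos((tr R − 1)/2) = 0.607786 rad = 34.824°
axis k = ((R−Rᵀ)₃₂, (R−Rᵀ)₁₃, (R−Rᵀ)₂₁) / (2 sinθ) = (-0.783345, +0.333803, -0.524352)
rvec = θ·k = (-0.476107, +0.202881, -0.318694)

rvec=(-0.4761, 0.2029, -0.3187) tvec=(-0.1693, 0.1501, 0.9591)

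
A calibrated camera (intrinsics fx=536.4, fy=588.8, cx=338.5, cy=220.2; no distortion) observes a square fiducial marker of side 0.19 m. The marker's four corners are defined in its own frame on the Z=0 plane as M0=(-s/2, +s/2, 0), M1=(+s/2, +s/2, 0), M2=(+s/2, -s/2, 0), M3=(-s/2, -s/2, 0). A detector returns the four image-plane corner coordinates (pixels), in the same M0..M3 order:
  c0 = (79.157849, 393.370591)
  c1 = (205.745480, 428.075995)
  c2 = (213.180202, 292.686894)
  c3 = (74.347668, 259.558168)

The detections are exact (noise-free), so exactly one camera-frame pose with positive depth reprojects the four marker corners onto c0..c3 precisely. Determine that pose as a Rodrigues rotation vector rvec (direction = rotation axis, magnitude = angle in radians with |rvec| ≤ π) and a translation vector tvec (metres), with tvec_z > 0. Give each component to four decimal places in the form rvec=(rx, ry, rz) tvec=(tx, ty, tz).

Intrinsics K: fx=536.4, fy=588.8, cx=338.5, cy=220.2
Marker side s = 0.19 m; corners in marker frame (Z=0):
  M0 = (-0.0950, +0.0950, 0)
  M1 = (+0.0950, +0.0950, 0)
  M2 = (+0.0950, -0.0950, 0)
  M3 = (-0.0950, -0.0950, 0)
Detected image corners:
  c0 = (79.157849, 393.370591) px
  c1 = (205.745480, 428.075995) px
  c2 = (213.180202, 292.686894) px
  c3 = (74.347668, 259.558168) px
Planar DLT: solve 8×8 A·h = b for H (H[2,2]=1):
  H  [+670.72391 +62.89169 +141.92052]
  H  [+115.66215 +874.50288 +346.22042]
  H  [-0.18356 +0.48381 +1.00000]
B = K⁻¹H; ‖b₁‖=1.403788, ‖b₂‖=1.403788; λ = 2/(‖b₁‖+‖b₂‖) = 0.712358, sign → tz>0 ⇒ λ=+0.712358
r₁ = λ·B[:,0] = (+0.97326,+0.18884,-0.13076); r₂ = λ·B[:,1] = (-0.13397,+0.92913,+0.34464)
r₃ = r₁×r₂ = (+0.18658,-0.31791,+0.92958); SVD([r₁ r₂ r₃]) → R = UVᵀ:
  R  [+0.97326 -0.13397 +0.18658]
  R  [+0.18884 +0.92913 -0.31791]
  R  [-0.13076 +0.34464 +0.92958]
t = (-0.26106, +0.15247, +0.71236) m
tr R = 2.831971; θ = arccos((tr R − 1)/2) = 0.412839 rad = 23.654°
axis k = ((R−Rᵀ)₃₂, (R−Rᵀ)₁₃, (R−Rᵀ)₂₁) / (2 sinθ) = (+0.825692, +0.395473, +0.402286)
rvec = θ·k = (+0.340878, +0.163267, +0.166080)

rvec=(0.3409, 0.1633, 0.1661) tvec=(-0.2611, 0.1525, 0.7124)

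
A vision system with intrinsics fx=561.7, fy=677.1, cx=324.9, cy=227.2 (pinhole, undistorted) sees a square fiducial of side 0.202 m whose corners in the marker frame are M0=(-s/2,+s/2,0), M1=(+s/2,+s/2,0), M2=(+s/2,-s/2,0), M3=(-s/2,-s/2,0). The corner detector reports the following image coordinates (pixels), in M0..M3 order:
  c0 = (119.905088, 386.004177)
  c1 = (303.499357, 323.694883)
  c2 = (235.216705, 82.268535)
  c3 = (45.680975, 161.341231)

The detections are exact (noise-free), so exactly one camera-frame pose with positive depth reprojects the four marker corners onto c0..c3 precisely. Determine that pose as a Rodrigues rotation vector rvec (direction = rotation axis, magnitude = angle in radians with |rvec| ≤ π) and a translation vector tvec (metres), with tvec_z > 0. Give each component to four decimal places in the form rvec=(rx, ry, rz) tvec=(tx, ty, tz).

rvec=(0.1684, 0.1299, -0.3041) tvec=(-0.1476, 0.0124, 0.5510)

Intrinsics K: fx=561.7, fy=677.1, cx=324.9, cy=227.2
Marker side s = 0.202 m; corners in marker frame (Z=0):
  M0 = (-0.1010, +0.1010, 0)
  M1 = (+0.1010, +0.1010, 0)
  M2 = (+0.1010, -0.1010, 0)
  M3 = (-0.1010, -0.1010, 0)
Detected image corners:
  c0 = (119.905088, 386.004177) px
  c1 = (303.499357, 323.694883) px
  c2 = (235.216705, 82.268535) px
  c3 = (45.680975, 161.341231) px
Planar DLT: solve 8×8 A·h = b for H (H[2,2]=1):
  H  [+874.55373 +399.48774 +174.41960]
  H  [-414.69529 +1215.24922 +242.41065]
  H  [-0.27627 +0.26317 +1.00000]
B = K⁻¹H; ‖b₁‖=1.814882, ‖b₂‖=1.814882; λ = 2/(‖b₁‖+‖b₂‖) = 0.551000, sign → tz>0 ⇒ λ=+0.551000
r₁ = λ·B[:,0] = (+0.94594,-0.28639,-0.15223); r₂ = λ·B[:,1] = (+0.30800,+0.94027,+0.14501)
r₃ = r₁×r₂ = (+0.10160,-0.18405,+0.97765); SVD([r₁ r₂ r₃]) → R = UVᵀ:
  R  [+0.94594 +0.30800 +0.10160]
  R  [-0.28639 +0.94027 -0.18405]
  R  [-0.15223 +0.14501 +0.97765]
t = (-0.14761, +0.01238, +0.55100) m
tr R = 2.863865; θ = arccos((tr R − 1)/2) = 0.371091 rad = 21.262°
axis k = ((R−Rᵀ)₃₂, (R−Rᵀ)₁₃, (R−Rᵀ)₂₁) / (2 sinθ) = (+0.453712, +0.349983, -0.819547)
rvec = θ·k = (+0.168368, +0.129875, -0.304126)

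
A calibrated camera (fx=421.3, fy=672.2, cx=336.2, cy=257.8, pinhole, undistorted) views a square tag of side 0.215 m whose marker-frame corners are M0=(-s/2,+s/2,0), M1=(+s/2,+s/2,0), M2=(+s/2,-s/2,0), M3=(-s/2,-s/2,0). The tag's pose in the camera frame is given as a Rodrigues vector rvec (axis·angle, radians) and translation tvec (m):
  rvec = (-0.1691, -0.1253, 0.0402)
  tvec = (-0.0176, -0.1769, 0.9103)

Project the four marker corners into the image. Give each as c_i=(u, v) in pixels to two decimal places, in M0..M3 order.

Intrinsics K: fx=421.3, fy=672.2, cx=336.2, cy=257.8
Marker side s = 0.215 m; corners in marker frame (Z=0):
  M0 = (-0.1075, +0.1075, 0)
  M1 = (+0.1075, +0.1075, 0)
  M2 = (+0.1075, -0.1075, 0)
  M3 = (-0.1075, -0.1075, 0)
rvec = (-0.1691, -0.1253, 0.0402), |rvec| = θ = 0.21427 rad = 12.277°
Rodrigues: sinθ=0.21263, 1−cosθ=0.02287; R = I + sinθ·[k]× + (1−cosθ)·[k]×²:
    [+0.99138 -0.02934 -0.12773]
    [+0.05045 +0.98495 +0.16530]
    [+0.12096 -0.17032 +0.97794]
t = (-0.0176, -0.1769, 0.9103) m
M0: Pc = R·M0+t = (-0.12733, -0.07644, +0.87899); u = 421.3·(-0.12733)/0.87899 + 336.2 = 275.1721, v = 672.2·(-0.07644)/0.87899 + 257.8 = 199.3425
M1: Pc = R·M1+t = (+0.08582, -0.06559, +0.90499); u = 421.3·(+0.08582)/0.90499 + 336.2 = 376.1511, v = 672.2·(-0.06559)/0.90499 + 257.8 = 209.0785
M2: Pc = R·M2+t = (+0.09213, -0.27736, +0.94161); u = 421.3·(+0.09213)/0.94161 + 336.2 = 377.4198, v = 672.2·(-0.27736)/0.94161 + 257.8 = 59.7981
M3: Pc = R·M3+t = (-0.12102, -0.28821, +0.91561); u = 421.3·(-0.12102)/0.91561 + 336.2 = 280.5153, v = 672.2·(-0.28821)/0.91561 + 257.8 = 46.2116

c0=(275.17, 199.34) c1=(376.15, 209.08) c2=(377.42, 59.80) c3=(280.52, 46.21)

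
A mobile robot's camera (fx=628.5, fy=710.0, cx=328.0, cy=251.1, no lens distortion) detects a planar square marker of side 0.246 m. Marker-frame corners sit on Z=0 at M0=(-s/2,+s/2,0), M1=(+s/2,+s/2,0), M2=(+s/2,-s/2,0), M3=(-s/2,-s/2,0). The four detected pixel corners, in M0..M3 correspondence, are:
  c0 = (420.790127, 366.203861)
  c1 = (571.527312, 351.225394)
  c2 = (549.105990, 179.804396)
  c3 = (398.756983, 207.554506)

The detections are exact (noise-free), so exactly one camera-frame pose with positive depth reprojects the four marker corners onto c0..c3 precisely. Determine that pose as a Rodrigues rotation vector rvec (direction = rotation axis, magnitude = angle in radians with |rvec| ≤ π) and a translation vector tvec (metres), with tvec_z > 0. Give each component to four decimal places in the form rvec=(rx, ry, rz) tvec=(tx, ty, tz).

rvec=(0.0628, 0.3262, -0.1525) tvec=(0.2562, 0.0380, 1.0442)

Intrinsics K: fx=628.5, fy=710.0, cx=328.0, cy=251.1
Marker side s = 0.246 m; corners in marker frame (Z=0):
  M0 = (-0.1230, +0.1230, 0)
  M1 = (+0.1230, +0.1230, 0)
  M2 = (+0.1230, -0.1230, 0)
  M3 = (-0.1230, -0.1230, 0)
Detected image corners:
  c0 = (420.790127, 366.203861) px
  c1 = (571.527312, 351.225394) px
  c2 = (549.105990, 179.804396) px
  c3 = (398.756983, 207.554506) px
Planar DLT: solve 8×8 A·h = b for H (H[2,2]=1):
  H  [+461.59626 +107.44220 +482.22311]
  H  [-172.35908 +679.63210 +276.96256]
  H  [-0.31001 +0.03529 +1.00000]
B = K⁻¹H; ‖b₁‖=0.957632, ‖b₂‖=0.957632; λ = 2/(‖b₁‖+‖b₂‖) = 1.044242, sign → tz>0 ⇒ λ=+1.044242
r₁ = λ·B[:,0] = (+0.93588,-0.13901,-0.32373); r₂ = λ·B[:,1] = (+0.15928,+0.98655,+0.03685)
r₃ = r₁×r₂ = (+0.31425,-0.08605,+0.94543); SVD([r₁ r₂ r₃]) → R = UVᵀ:
  R  [+0.93588 +0.15928 +0.31425]
  R  [-0.13901 +0.98655 -0.08605]
  R  [-0.32373 +0.03685 +0.94543]
t = (+0.25624, +0.03804, +1.04424) m
tr R = 2.867859; θ = arccos((tr R − 1)/2) = 0.365544 rad = 20.944°
axis k = ((R−Rᵀ)₃₂, (R−Rᵀ)₁₃, (R−Rᵀ)₂₁) / (2 sinθ) = (+0.171917, +0.892389, -0.417238)
rvec = θ·k = (+0.062843, +0.326207, -0.152519)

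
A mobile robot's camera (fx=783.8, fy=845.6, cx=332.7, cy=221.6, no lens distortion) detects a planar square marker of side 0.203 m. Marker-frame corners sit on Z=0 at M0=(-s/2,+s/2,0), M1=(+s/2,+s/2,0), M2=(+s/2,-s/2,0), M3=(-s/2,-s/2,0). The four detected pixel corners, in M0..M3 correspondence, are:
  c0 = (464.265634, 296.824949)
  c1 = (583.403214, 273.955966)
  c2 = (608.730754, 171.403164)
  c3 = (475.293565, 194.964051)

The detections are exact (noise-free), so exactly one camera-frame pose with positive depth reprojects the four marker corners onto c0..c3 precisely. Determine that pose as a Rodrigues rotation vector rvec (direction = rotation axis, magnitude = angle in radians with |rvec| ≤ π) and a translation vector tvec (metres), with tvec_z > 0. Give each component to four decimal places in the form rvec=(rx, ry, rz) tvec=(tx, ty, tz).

rvec=(0.7517, -0.1721, -0.1099) tvec=(0.3071, 0.0221, 1.2016)

Intrinsics K: fx=783.8, fy=845.6, cx=332.7, cy=221.6
Marker side s = 0.203 m; corners in marker frame (Z=0):
  M0 = (-0.1015, +0.1015, 0)
  M1 = (+0.1015, +0.1015, 0)
  M2 = (+0.1015, -0.1015, 0)
  M3 = (-0.1015, -0.1015, 0)
Detected image corners:
  c0 = (464.265634, 296.824949) px
  c1 = (583.403214, 273.955966) px
  c2 = (608.730754, 171.403164) px
  c3 = (475.293565, 194.964051) px
Planar DLT: solve 8×8 A·h = b for H (H[2,2]=1):
  H  [+671.48921 +214.76950 +533.01439]
  H  [-91.65150 +637.43522 +237.13863]
  H  [+0.09650 +0.57168 +1.00000]
B = K⁻¹H; ‖b₁‖=0.832242, ‖b₂‖=0.832242; λ = 2/(‖b₁‖+‖b₂‖) = 1.201574, sign → tz>0 ⇒ λ=+1.201574
r₁ = λ·B[:,0] = (+0.98018,-0.16062,+0.11595); r₂ = λ·B[:,1] = (+0.03767,+0.72576,+0.68691)
r₃ = r₁×r₂ = (-0.19449,-0.66893,+0.71743); SVD([r₁ r₂ r₃]) → R = UVᵀ:
  R  [+0.98018 +0.03767 -0.19449]
  R  [-0.16062 +0.72576 -0.66893]
  R  [+0.11595 +0.68691 +0.71743]
t = (+0.30708, +0.02208, +1.20157) m
tr R = 2.423376; θ = arccos((tr R − 1)/2) = 0.778898 rad = 44.628°
axis k = ((R−Rᵀ)₃₂, (R−Rᵀ)₁₃, (R−Rᵀ)₂₁) / (2 sinθ) = (+0.965018, -0.220955, -0.141133)
rvec = θ·k = (+0.751651, -0.172101, -0.109928)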